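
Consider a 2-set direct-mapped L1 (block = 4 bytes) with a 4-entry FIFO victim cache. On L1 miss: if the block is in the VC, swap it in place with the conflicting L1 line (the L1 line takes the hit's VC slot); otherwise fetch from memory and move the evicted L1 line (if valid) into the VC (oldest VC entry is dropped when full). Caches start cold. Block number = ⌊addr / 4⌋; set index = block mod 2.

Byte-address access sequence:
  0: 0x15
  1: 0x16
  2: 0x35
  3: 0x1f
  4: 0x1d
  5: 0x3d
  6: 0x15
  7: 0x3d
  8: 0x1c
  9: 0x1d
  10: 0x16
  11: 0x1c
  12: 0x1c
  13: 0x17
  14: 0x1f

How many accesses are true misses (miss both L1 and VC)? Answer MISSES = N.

MISSES = 4

#0 0x15→b5/s1 MISS; vc=[]
#1 0x16→b5/s1 L1-HIT; vc=[]
#2 0x35→b13/s1 MISS; vc=[5]
#3 0x1f→b7/s1 MISS; vc=[5,13]
#4 0x1d→b7/s1 L1-HIT; vc=[5,13]
#5 0x3d→b15/s1 MISS; vc=[5,13,7]
#6 0x15→b5/s1 VC-HIT; vc=[15,13,7]
#7 0x3d→b15/s1 VC-HIT; vc=[5,13,7]
#8 0x1c→b7/s1 VC-HIT; vc=[5,13,15]
#9 0x1d→b7/s1 L1-HIT; vc=[5,13,15]
#10 0x16→b5/s1 VC-HIT; vc=[7,13,15]
#11 0x1c→b7/s1 VC-HIT; vc=[5,13,15]
#12 0x1c→b7/s1 L1-HIT; vc=[5,13,15]
#13 0x17→b5/s1 VC-HIT; vc=[7,13,15]
#14 0x1f→b7/s1 VC-HIT; vc=[5,13,15]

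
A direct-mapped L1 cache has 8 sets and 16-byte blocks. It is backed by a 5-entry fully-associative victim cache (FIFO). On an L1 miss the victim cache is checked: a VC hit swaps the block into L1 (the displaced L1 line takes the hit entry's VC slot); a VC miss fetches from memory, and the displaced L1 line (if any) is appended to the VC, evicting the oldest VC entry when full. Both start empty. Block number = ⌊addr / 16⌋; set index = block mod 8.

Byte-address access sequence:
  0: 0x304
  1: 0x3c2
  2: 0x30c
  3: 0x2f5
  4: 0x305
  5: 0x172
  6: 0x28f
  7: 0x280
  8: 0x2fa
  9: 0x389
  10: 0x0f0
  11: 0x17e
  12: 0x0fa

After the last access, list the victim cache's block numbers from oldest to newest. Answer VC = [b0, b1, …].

VC = [23, 48, 40, 47]

0: 0x304 (blk 48, set 0) → MISS  vc=[]
1: 0x3c2 (blk 60, set 4) → MISS  vc=[]
2: 0x30c (blk 48, set 0) → L1-HIT  vc=[]
3: 0x2f5 (blk 47, set 7) → MISS  vc=[]
4: 0x305 (blk 48, set 0) → L1-HIT  vc=[]
5: 0x172 (blk 23, set 7) → MISS  vc=[47]
6: 0x28f (blk 40, set 0) → MISS  vc=[47, 48]
7: 0x280 (blk 40, set 0) → L1-HIT  vc=[47, 48]
8: 0x2fa (blk 47, set 7) → VC-HIT  vc=[23, 48]
9: 0x389 (blk 56, set 0) → MISS  vc=[23, 48, 40]
10: 0xf0 (blk 15, set 7) → MISS  vc=[23, 48, 40, 47]
11: 0x17e (blk 23, set 7) → VC-HIT  vc=[15, 48, 40, 47]
12: 0xfa (blk 15, set 7) → VC-HIT  vc=[23, 48, 40, 47]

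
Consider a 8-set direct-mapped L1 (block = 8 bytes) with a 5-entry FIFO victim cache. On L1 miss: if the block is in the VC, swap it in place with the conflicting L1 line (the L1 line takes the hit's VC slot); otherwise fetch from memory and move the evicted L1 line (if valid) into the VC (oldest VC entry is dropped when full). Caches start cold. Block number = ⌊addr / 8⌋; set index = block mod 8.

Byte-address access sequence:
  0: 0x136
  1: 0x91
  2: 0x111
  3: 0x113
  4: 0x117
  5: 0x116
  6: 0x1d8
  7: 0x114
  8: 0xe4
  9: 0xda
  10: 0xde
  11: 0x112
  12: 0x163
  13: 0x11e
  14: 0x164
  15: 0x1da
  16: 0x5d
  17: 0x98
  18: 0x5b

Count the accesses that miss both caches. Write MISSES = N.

MISSES = 10

0: 0x136 (blk 38, set 6) → MISS  vc=[]
1: 0x91 (blk 18, set 2) → MISS  vc=[]
2: 0x111 (blk 34, set 2) → MISS  vc=[18]
3: 0x113 (blk 34, set 2) → L1-HIT  vc=[18]
4: 0x117 (blk 34, set 2) → L1-HIT  vc=[18]
5: 0x116 (blk 34, set 2) → L1-HIT  vc=[18]
6: 0x1d8 (blk 59, set 3) → MISS  vc=[18]
7: 0x114 (blk 34, set 2) → L1-HIT  vc=[18]
8: 0xe4 (blk 28, set 4) → MISS  vc=[18]
9: 0xda (blk 27, set 3) → MISS  vc=[18, 59]
10: 0xde (blk 27, set 3) → L1-HIT  vc=[18, 59]
11: 0x112 (blk 34, set 2) → L1-HIT  vc=[18, 59]
12: 0x163 (blk 44, set 4) → MISS  vc=[18, 59, 28]
13: 0x11e (blk 35, set 3) → MISS  vc=[18, 59, 28, 27]
14: 0x164 (blk 44, set 4) → L1-HIT  vc=[18, 59, 28, 27]
15: 0x1da (blk 59, set 3) → VC-HIT  vc=[18, 35, 28, 27]
16: 0x5d (blk 11, set 3) → MISS  vc=[18, 35, 28, 27, 59]
17: 0x98 (blk 19, set 3) → MISS  vc=[35, 28, 27, 59, 11]
18: 0x5b (blk 11, set 3) → VC-HIT  vc=[35, 28, 27, 59, 19]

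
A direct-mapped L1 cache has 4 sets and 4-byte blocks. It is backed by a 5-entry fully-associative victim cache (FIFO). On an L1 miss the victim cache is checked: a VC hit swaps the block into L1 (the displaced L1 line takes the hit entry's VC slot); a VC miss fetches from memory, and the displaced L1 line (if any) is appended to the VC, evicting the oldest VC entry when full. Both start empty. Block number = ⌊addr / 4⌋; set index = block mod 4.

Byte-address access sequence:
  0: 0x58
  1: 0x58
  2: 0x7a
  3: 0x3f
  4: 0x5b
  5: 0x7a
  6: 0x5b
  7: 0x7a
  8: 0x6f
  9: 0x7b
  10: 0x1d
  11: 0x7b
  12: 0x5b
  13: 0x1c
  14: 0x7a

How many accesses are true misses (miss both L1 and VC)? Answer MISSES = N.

0: 0x58 (blk 22, set 2) → MISS  vc=[]
1: 0x58 (blk 22, set 2) → L1-HIT  vc=[]
2: 0x7a (blk 30, set 2) → MISS  vc=[22]
3: 0x3f (blk 15, set 3) → MISS  vc=[22]
4: 0x5b (blk 22, set 2) → VC-HIT  vc=[30]
5: 0x7a (blk 30, set 2) → VC-HIT  vc=[22]
6: 0x5b (blk 22, set 2) → VC-HIT  vc=[30]
7: 0x7a (blk 30, set 2) → VC-HIT  vc=[22]
8: 0x6f (blk 27, set 3) → MISS  vc=[22, 15]
9: 0x7b (blk 30, set 2) → L1-HIT  vc=[22, 15]
10: 0x1d (blk 7, set 3) → MISS  vc=[22, 15, 27]
11: 0x7b (blk 30, set 2) → L1-HIT  vc=[22, 15, 27]
12: 0x5b (blk 22, set 2) → VC-HIT  vc=[30, 15, 27]
13: 0x1c (blk 7, set 3) → L1-HIT  vc=[30, 15, 27]
14: 0x7a (blk 30, set 2) → VC-HIT  vc=[22, 15, 27]

MISSES = 5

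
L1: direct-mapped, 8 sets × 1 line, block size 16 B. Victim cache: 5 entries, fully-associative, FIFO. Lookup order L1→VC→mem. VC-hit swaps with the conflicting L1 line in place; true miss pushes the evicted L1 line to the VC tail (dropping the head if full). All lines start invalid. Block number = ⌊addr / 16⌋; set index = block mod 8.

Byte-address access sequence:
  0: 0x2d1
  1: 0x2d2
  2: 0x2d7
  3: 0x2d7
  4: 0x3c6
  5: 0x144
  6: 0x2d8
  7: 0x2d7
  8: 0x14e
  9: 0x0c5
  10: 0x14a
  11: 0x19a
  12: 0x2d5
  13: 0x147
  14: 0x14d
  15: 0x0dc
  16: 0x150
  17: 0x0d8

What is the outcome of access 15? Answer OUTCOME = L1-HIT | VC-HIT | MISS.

0: 0x2d1 (blk 45, set 5) → MISS  vc=[]
1: 0x2d2 (blk 45, set 5) → L1-HIT  vc=[]
2: 0x2d7 (blk 45, set 5) → L1-HIT  vc=[]
3: 0x2d7 (blk 45, set 5) → L1-HIT  vc=[]
4: 0x3c6 (blk 60, set 4) → MISS  vc=[]
5: 0x144 (blk 20, set 4) → MISS  vc=[60]
6: 0x2d8 (blk 45, set 5) → L1-HIT  vc=[60]
7: 0x2d7 (blk 45, set 5) → L1-HIT  vc=[60]
8: 0x14e (blk 20, set 4) → L1-HIT  vc=[60]
9: 0xc5 (blk 12, set 4) → MISS  vc=[60, 20]
10: 0x14a (blk 20, set 4) → VC-HIT  vc=[60, 12]
11: 0x19a (blk 25, set 1) → MISS  vc=[60, 12]
12: 0x2d5 (blk 45, set 5) → L1-HIT  vc=[60, 12]
13: 0x147 (blk 20, set 4) → L1-HIT  vc=[60, 12]
14: 0x14d (blk 20, set 4) → L1-HIT  vc=[60, 12]
15: 0xdc (blk 13, set 5) → MISS  vc=[60, 12, 45]
16: 0x150 (blk 21, set 5) → MISS  vc=[60, 12, 45, 13]
17: 0xd8 (blk 13, set 5) → VC-HIT  vc=[60, 12, 45, 21]

OUTCOME = MISS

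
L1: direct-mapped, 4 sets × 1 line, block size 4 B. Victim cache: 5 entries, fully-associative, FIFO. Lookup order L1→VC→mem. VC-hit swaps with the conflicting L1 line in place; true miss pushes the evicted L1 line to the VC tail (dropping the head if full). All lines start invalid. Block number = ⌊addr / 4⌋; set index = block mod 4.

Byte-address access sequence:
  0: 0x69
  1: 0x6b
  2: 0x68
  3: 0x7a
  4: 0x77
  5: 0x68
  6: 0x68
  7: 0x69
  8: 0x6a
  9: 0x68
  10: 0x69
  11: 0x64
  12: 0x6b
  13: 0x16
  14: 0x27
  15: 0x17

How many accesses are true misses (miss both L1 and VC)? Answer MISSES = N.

MISSES = 6

  [0] addr=0x69 blk=26 s=2: MISS | VC []
  [1] addr=0x6b blk=26 s=2: L1-HIT | VC []
  [2] addr=0x68 blk=26 s=2: L1-HIT | VC []
  [3] addr=0x7a blk=30 s=2: MISS | VC [26]
  [4] addr=0x77 blk=29 s=1: MISS | VC [26]
  [5] addr=0x68 blk=26 s=2: VC-HIT | VC [30]
  [6] addr=0x68 blk=26 s=2: L1-HIT | VC [30]
  [7] addr=0x69 blk=26 s=2: L1-HIT | VC [30]
  [8] addr=0x6a blk=26 s=2: L1-HIT | VC [30]
  [9] addr=0x68 blk=26 s=2: L1-HIT | VC [30]
  [10] addr=0x69 blk=26 s=2: L1-HIT | VC [30]
  [11] addr=0x64 blk=25 s=1: MISS | VC [30, 29]
  [12] addr=0x6b blk=26 s=2: L1-HIT | VC [30, 29]
  [13] addr=0x16 blk=5 s=1: MISS | VC [30, 29, 25]
  [14] addr=0x27 blk=9 s=1: MISS | VC [30, 29, 25, 5]
  [15] addr=0x17 blk=5 s=1: VC-HIT | VC [30, 29, 25, 9]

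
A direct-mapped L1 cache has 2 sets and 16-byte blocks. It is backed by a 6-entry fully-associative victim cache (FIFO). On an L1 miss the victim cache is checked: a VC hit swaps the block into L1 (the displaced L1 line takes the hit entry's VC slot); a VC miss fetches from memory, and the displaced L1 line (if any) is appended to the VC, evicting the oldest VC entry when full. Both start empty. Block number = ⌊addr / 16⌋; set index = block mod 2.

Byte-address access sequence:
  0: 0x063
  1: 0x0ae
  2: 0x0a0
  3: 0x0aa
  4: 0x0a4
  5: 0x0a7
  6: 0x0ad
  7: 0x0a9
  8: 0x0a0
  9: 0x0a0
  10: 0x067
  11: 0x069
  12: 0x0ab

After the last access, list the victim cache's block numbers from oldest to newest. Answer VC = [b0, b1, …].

VC = [6]

#0 0x63→b6/s0 MISS; vc=[]
#1 0xae→b10/s0 MISS; vc=[6]
#2 0xa0→b10/s0 L1-HIT; vc=[6]
#3 0xaa→b10/s0 L1-HIT; vc=[6]
#4 0xa4→b10/s0 L1-HIT; vc=[6]
#5 0xa7→b10/s0 L1-HIT; vc=[6]
#6 0xad→b10/s0 L1-HIT; vc=[6]
#7 0xa9→b10/s0 L1-HIT; vc=[6]
#8 0xa0→b10/s0 L1-HIT; vc=[6]
#9 0xa0→b10/s0 L1-HIT; vc=[6]
#10 0x67→b6/s0 VC-HIT; vc=[10]
#11 0x69→b6/s0 L1-HIT; vc=[10]
#12 0xab→b10/s0 VC-HIT; vc=[6]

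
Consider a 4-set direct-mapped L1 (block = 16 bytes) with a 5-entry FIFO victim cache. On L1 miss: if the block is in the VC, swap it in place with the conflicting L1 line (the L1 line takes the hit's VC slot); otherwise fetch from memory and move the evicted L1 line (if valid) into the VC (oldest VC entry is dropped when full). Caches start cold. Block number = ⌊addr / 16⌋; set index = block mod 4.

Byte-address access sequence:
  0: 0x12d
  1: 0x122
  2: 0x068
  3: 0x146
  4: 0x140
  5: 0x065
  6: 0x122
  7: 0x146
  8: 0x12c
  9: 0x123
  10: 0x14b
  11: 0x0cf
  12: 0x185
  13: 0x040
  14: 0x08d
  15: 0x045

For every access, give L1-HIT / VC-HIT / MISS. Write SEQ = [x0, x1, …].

0: 0x12d (blk 18, set 2) → MISS  vc=[]
1: 0x122 (blk 18, set 2) → L1-HIT  vc=[]
2: 0x68 (blk 6, set 2) → MISS  vc=[18]
3: 0x146 (blk 20, set 0) → MISS  vc=[18]
4: 0x140 (blk 20, set 0) → L1-HIT  vc=[18]
5: 0x65 (blk 6, set 2) → L1-HIT  vc=[18]
6: 0x122 (blk 18, set 2) → VC-HIT  vc=[6]
7: 0x146 (blk 20, set 0) → L1-HIT  vc=[6]
8: 0x12c (blk 18, set 2) → L1-HIT  vc=[6]
9: 0x123 (blk 18, set 2) → L1-HIT  vc=[6]
10: 0x14b (blk 20, set 0) → L1-HIT  vc=[6]
11: 0xcf (blk 12, set 0) → MISS  vc=[6, 20]
12: 0x185 (blk 24, set 0) → MISS  vc=[6, 20, 12]
13: 0x40 (blk 4, set 0) → MISS  vc=[6, 20, 12, 24]
14: 0x8d (blk 8, set 0) → MISS  vc=[6, 20, 12, 24, 4]
15: 0x45 (blk 4, set 0) → VC-HIT  vc=[6, 20, 12, 24, 8]

SEQ = [MISS, L1-HIT, MISS, MISS, L1-HIT, L1-HIT, VC-HIT, L1-HIT, L1-HIT, L1-HIT, L1-HIT, MISS, MISS, MISS, MISS, VC-HIT]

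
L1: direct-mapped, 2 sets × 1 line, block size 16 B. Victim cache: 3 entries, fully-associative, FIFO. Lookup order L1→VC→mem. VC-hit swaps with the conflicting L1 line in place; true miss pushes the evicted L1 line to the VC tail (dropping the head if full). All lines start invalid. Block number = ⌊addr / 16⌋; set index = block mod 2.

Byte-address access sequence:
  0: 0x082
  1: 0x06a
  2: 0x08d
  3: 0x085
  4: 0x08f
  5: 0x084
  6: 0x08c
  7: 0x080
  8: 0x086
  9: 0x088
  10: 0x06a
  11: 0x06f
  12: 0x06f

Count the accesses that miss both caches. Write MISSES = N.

MISSES = 2

0: 0x82 (blk 8, set 0) → MISS  vc=[]
1: 0x6a (blk 6, set 0) → MISS  vc=[8]
2: 0x8d (blk 8, set 0) → VC-HIT  vc=[6]
3: 0x85 (blk 8, set 0) → L1-HIT  vc=[6]
4: 0x8f (blk 8, set 0) → L1-HIT  vc=[6]
5: 0x84 (blk 8, set 0) → L1-HIT  vc=[6]
6: 0x8c (blk 8, set 0) → L1-HIT  vc=[6]
7: 0x80 (blk 8, set 0) → L1-HIT  vc=[6]
8: 0x86 (blk 8, set 0) → L1-HIT  vc=[6]
9: 0x88 (blk 8, set 0) → L1-HIT  vc=[6]
10: 0x6a (blk 6, set 0) → VC-HIT  vc=[8]
11: 0x6f (blk 6, set 0) → L1-HIT  vc=[8]
12: 0x6f (blk 6, set 0) → L1-HIT  vc=[8]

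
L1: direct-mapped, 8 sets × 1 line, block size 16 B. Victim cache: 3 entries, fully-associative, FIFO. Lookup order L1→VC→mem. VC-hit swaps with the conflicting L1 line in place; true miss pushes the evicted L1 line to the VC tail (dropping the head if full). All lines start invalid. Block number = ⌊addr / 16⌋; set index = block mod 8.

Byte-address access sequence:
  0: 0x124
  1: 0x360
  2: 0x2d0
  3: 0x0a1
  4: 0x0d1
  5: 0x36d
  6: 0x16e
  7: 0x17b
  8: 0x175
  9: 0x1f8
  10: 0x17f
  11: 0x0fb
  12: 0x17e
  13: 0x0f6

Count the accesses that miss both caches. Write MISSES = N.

MISSES = 9

0: 0x124 (blk 18, set 2) → MISS  vc=[]
1: 0x360 (blk 54, set 6) → MISS  vc=[]
2: 0x2d0 (blk 45, set 5) → MISS  vc=[]
3: 0xa1 (blk 10, set 2) → MISS  vc=[18]
4: 0xd1 (blk 13, set 5) → MISS  vc=[18, 45]
5: 0x36d (blk 54, set 6) → L1-HIT  vc=[18, 45]
6: 0x16e (blk 22, set 6) → MISS  vc=[18, 45, 54]
7: 0x17b (blk 23, set 7) → MISS  vc=[18, 45, 54]
8: 0x175 (blk 23, set 7) → L1-HIT  vc=[18, 45, 54]
9: 0x1f8 (blk 31, set 7) → MISS  vc=[45, 54, 23]
10: 0x17f (blk 23, set 7) → VC-HIT  vc=[45, 54, 31]
11: 0xfb (blk 15, set 7) → MISS  vc=[54, 31, 23]
12: 0x17e (blk 23, set 7) → VC-HIT  vc=[54, 31, 15]
13: 0xf6 (blk 15, set 7) → VC-HIT  vc=[54, 31, 23]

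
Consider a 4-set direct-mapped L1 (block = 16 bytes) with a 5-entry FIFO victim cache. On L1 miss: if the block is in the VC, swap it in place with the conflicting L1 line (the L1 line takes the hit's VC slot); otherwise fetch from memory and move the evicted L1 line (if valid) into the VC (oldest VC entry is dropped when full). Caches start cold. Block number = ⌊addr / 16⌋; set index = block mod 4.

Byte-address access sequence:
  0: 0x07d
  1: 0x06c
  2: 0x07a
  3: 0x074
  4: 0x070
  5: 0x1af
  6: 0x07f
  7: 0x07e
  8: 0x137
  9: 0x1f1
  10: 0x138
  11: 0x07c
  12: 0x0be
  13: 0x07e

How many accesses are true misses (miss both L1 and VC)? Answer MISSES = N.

MISSES = 6

#0 0x7d→b7/s3 MISS; vc=[]
#1 0x6c→b6/s2 MISS; vc=[]
#2 0x7a→b7/s3 L1-HIT; vc=[]
#3 0x74→b7/s3 L1-HIT; vc=[]
#4 0x70→b7/s3 L1-HIT; vc=[]
#5 0x1af→b26/s2 MISS; vc=[6]
#6 0x7f→b7/s3 L1-HIT; vc=[6]
#7 0x7e→b7/s3 L1-HIT; vc=[6]
#8 0x137→b19/s3 MISS; vc=[6,7]
#9 0x1f1→b31/s3 MISS; vc=[6,7,19]
#10 0x138→b19/s3 VC-HIT; vc=[6,7,31]
#11 0x7c→b7/s3 VC-HIT; vc=[6,19,31]
#12 0xbe→b11/s3 MISS; vc=[6,19,31,7]
#13 0x7e→b7/s3 VC-HIT; vc=[6,19,31,11]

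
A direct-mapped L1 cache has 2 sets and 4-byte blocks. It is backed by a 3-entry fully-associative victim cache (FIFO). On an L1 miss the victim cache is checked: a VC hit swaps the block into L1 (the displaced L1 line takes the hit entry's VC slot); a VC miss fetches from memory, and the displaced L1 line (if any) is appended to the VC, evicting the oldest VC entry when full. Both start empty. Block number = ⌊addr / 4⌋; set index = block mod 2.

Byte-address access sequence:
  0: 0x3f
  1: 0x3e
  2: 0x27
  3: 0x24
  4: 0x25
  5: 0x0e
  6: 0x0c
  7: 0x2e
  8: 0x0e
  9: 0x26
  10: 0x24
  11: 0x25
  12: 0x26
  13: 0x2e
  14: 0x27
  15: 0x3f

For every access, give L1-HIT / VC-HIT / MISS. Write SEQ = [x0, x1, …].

SEQ = [MISS, L1-HIT, MISS, L1-HIT, L1-HIT, MISS, L1-HIT, MISS, VC-HIT, VC-HIT, L1-HIT, L1-HIT, L1-HIT, VC-HIT, VC-HIT, VC-HIT]

#0 0x3f→b15/s1 MISS; vc=[]
#1 0x3e→b15/s1 L1-HIT; vc=[]
#2 0x27→b9/s1 MISS; vc=[15]
#3 0x24→b9/s1 L1-HIT; vc=[15]
#4 0x25→b9/s1 L1-HIT; vc=[15]
#5 0xe→b3/s1 MISS; vc=[15,9]
#6 0xc→b3/s1 L1-HIT; vc=[15,9]
#7 0x2e→b11/s1 MISS; vc=[15,9,3]
#8 0xe→b3/s1 VC-HIT; vc=[15,9,11]
#9 0x26→b9/s1 VC-HIT; vc=[15,3,11]
#10 0x24→b9/s1 L1-HIT; vc=[15,3,11]
#11 0x25→b9/s1 L1-HIT; vc=[15,3,11]
#12 0x26→b9/s1 L1-HIT; vc=[15,3,11]
#13 0x2e→b11/s1 VC-HIT; vc=[15,3,9]
#14 0x27→b9/s1 VC-HIT; vc=[15,3,11]
#15 0x3f→b15/s1 VC-HIT; vc=[9,3,11]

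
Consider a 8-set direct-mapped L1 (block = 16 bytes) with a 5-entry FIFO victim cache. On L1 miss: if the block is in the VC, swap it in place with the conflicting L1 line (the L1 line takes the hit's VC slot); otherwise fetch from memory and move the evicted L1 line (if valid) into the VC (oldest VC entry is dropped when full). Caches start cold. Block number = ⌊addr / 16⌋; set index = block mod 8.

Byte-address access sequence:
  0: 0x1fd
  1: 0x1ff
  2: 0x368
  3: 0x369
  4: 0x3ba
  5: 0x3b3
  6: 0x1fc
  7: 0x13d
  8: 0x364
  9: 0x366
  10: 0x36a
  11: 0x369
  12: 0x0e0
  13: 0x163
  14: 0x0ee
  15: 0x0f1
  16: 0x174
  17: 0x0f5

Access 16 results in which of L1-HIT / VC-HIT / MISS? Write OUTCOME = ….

  [0] addr=0x1fd blk=31 s=7: MISS | VC []
  [1] addr=0x1ff blk=31 s=7: L1-HIT | VC []
  [2] addr=0x368 blk=54 s=6: MISS | VC []
  [3] addr=0x369 blk=54 s=6: L1-HIT | VC []
  [4] addr=0x3ba blk=59 s=3: MISS | VC []
  [5] addr=0x3b3 blk=59 s=3: L1-HIT | VC []
  [6] addr=0x1fc blk=31 s=7: L1-HIT | VC []
  [7] addr=0x13d blk=19 s=3: MISS | VC [59]
  [8] addr=0x364 blk=54 s=6: L1-HIT | VC [59]
  [9] addr=0x366 blk=54 s=6: L1-HIT | VC [59]
  [10] addr=0x36a blk=54 s=6: L1-HIT | VC [59]
  [11] addr=0x369 blk=54 s=6: L1-HIT | VC [59]
  [12] addr=0xe0 blk=14 s=6: MISS | VC [59, 54]
  [13] addr=0x163 blk=22 s=6: MISS | VC [59, 54, 14]
  [14] addr=0xee blk=14 s=6: VC-HIT | VC [59, 54, 22]
  [15] addr=0xf1 blk=15 s=7: MISS | VC [59, 54, 22, 31]
  [16] addr=0x174 blk=23 s=7: MISS | VC [59, 54, 22, 31, 15]
  [17] addr=0xf5 blk=15 s=7: VC-HIT | VC [59, 54, 22, 31, 23]

OUTCOME = MISS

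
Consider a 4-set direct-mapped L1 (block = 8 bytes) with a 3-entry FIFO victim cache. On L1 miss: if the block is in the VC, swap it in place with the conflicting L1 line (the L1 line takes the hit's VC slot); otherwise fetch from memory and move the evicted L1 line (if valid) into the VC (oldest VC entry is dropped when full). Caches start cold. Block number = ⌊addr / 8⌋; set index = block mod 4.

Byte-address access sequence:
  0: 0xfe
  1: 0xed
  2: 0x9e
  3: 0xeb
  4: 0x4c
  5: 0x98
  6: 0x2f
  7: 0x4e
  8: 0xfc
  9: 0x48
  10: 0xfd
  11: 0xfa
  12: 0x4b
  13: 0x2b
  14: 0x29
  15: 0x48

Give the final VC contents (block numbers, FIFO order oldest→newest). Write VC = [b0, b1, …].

  [0] addr=0xfe blk=31 s=3: MISS | VC []
  [1] addr=0xed blk=29 s=1: MISS | VC []
  [2] addr=0x9e blk=19 s=3: MISS | VC [31]
  [3] addr=0xeb blk=29 s=1: L1-HIT | VC [31]
  [4] addr=0x4c blk=9 s=1: MISS | VC [31, 29]
  [5] addr=0x98 blk=19 s=3: L1-HIT | VC [31, 29]
  [6] addr=0x2f blk=5 s=1: MISS | VC [31, 29, 9]
  [7] addr=0x4e blk=9 s=1: VC-HIT | VC [31, 29, 5]
  [8] addr=0xfc blk=31 s=3: VC-HIT | VC [19, 29, 5]
  [9] addr=0x48 blk=9 s=1: L1-HIT | VC [19, 29, 5]
  [10] addr=0xfd blk=31 s=3: L1-HIT | VC [19, 29, 5]
  [11] addr=0xfa blk=31 s=3: L1-HIT | VC [19, 29, 5]
  [12] addr=0x4b blk=9 s=1: L1-HIT | VC [19, 29, 5]
  [13] addr=0x2b blk=5 s=1: VC-HIT | VC [19, 29, 9]
  [14] addr=0x29 blk=5 s=1: L1-HIT | VC [19, 29, 9]
  [15] addr=0x48 blk=9 s=1: VC-HIT | VC [19, 29, 5]

VC = [19, 29, 5]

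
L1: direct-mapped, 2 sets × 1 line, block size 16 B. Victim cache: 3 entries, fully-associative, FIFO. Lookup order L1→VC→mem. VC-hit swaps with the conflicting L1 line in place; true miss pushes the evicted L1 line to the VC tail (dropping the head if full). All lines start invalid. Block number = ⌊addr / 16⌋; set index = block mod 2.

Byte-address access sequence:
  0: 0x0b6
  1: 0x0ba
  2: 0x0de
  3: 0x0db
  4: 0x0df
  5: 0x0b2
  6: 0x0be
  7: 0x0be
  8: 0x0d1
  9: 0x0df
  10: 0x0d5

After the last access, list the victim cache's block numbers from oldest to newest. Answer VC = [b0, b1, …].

VC = [11]

#0 0xb6→b11/s1 MISS; vc=[]
#1 0xba→b11/s1 L1-HIT; vc=[]
#2 0xde→b13/s1 MISS; vc=[11]
#3 0xdb→b13/s1 L1-HIT; vc=[11]
#4 0xdf→b13/s1 L1-HIT; vc=[11]
#5 0xb2→b11/s1 VC-HIT; vc=[13]
#6 0xbe→b11/s1 L1-HIT; vc=[13]
#7 0xbe→b11/s1 L1-HIT; vc=[13]
#8 0xd1→b13/s1 VC-HIT; vc=[11]
#9 0xdf→b13/s1 L1-HIT; vc=[11]
#10 0xd5→b13/s1 L1-HIT; vc=[11]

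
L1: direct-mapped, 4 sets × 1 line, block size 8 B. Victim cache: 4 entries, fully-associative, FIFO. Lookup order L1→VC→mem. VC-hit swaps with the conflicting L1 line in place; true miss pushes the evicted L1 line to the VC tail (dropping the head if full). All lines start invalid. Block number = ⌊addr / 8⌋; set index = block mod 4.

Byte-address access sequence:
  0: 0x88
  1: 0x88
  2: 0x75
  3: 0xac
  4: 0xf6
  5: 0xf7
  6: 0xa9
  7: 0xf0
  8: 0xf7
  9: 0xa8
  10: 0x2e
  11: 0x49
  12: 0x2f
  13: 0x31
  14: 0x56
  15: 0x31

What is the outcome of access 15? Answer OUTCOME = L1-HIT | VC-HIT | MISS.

0: 0x88 (blk 17, set 1) → MISS  vc=[]
1: 0x88 (blk 17, set 1) → L1-HIT  vc=[]
2: 0x75 (blk 14, set 2) → MISS  vc=[]
3: 0xac (blk 21, set 1) → MISS  vc=[17]
4: 0xf6 (blk 30, set 2) → MISS  vc=[17, 14]
5: 0xf7 (blk 30, set 2) → L1-HIT  vc=[17, 14]
6: 0xa9 (blk 21, set 1) → L1-HIT  vc=[17, 14]
7: 0xf0 (blk 30, set 2) → L1-HIT  vc=[17, 14]
8: 0xf7 (blk 30, set 2) → L1-HIT  vc=[17, 14]
9: 0xa8 (blk 21, set 1) → L1-HIT  vc=[17, 14]
10: 0x2e (blk 5, set 1) → MISS  vc=[17, 14, 21]
11: 0x49 (blk 9, set 1) → MISS  vc=[17, 14, 21, 5]
12: 0x2f (blk 5, set 1) → VC-HIT  vc=[17, 14, 21, 9]
13: 0x31 (blk 6, set 2) → MISS  vc=[14, 21, 9, 30]
14: 0x56 (blk 10, set 2) → MISS  vc=[21, 9, 30, 6]
15: 0x31 (blk 6, set 2) → VC-HIT  vc=[21, 9, 30, 10]

OUTCOME = VC-HIT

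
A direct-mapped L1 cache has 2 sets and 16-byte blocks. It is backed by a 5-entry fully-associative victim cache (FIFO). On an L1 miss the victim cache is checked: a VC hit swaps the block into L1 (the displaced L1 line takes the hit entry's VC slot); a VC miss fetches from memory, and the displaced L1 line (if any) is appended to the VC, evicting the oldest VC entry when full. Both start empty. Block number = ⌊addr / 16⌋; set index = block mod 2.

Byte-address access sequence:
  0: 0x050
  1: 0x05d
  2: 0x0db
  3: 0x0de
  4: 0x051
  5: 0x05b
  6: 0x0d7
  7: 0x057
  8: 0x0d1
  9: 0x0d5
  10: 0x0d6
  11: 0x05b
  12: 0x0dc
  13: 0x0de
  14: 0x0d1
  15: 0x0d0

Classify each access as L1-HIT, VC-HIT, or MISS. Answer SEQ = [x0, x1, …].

#0 0x50→b5/s1 MISS; vc=[]
#1 0x5d→b5/s1 L1-HIT; vc=[]
#2 0xdb→b13/s1 MISS; vc=[5]
#3 0xde→b13/s1 L1-HIT; vc=[5]
#4 0x51→b5/s1 VC-HIT; vc=[13]
#5 0x5b→b5/s1 L1-HIT; vc=[13]
#6 0xd7→b13/s1 VC-HIT; vc=[5]
#7 0x57→b5/s1 VC-HIT; vc=[13]
#8 0xd1→b13/s1 VC-HIT; vc=[5]
#9 0xd5→b13/s1 L1-HIT; vc=[5]
#10 0xd6→b13/s1 L1-HIT; vc=[5]
#11 0x5b→b5/s1 VC-HIT; vc=[13]
#12 0xdc→b13/s1 VC-HIT; vc=[5]
#13 0xde→b13/s1 L1-HIT; vc=[5]
#14 0xd1→b13/s1 L1-HIT; vc=[5]
#15 0xd0→b13/s1 L1-HIT; vc=[5]

SEQ = [MISS, L1-HIT, MISS, L1-HIT, VC-HIT, L1-HIT, VC-HIT, VC-HIT, VC-HIT, L1-HIT, L1-HIT, VC-HIT, VC-HIT, L1-HIT, L1-HIT, L1-HIT]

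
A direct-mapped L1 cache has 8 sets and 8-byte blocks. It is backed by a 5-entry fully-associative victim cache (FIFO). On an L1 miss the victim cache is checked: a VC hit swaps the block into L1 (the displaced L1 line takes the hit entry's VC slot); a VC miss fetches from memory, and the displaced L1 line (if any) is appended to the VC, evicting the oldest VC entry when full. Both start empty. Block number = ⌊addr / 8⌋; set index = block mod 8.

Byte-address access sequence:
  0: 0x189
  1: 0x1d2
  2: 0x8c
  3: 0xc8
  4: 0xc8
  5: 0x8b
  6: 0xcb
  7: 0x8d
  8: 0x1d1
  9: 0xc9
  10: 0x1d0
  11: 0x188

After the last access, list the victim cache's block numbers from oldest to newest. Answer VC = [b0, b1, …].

0: 0x189 (blk 49, set 1) → MISS  vc=[]
1: 0x1d2 (blk 58, set 2) → MISS  vc=[]
2: 0x8c (blk 17, set 1) → MISS  vc=[49]
3: 0xc8 (blk 25, set 1) → MISS  vc=[49, 17]
4: 0xc8 (blk 25, set 1) → L1-HIT  vc=[49, 17]
5: 0x8b (blk 17, set 1) → VC-HIT  vc=[49, 25]
6: 0xcb (blk 25, set 1) → VC-HIT  vc=[49, 17]
7: 0x8d (blk 17, set 1) → VC-HIT  vc=[49, 25]
8: 0x1d1 (blk 58, set 2) → L1-HIT  vc=[49, 25]
9: 0xc9 (blk 25, set 1) → VC-HIT  vc=[49, 17]
10: 0x1d0 (blk 58, set 2) → L1-HIT  vc=[49, 17]
11: 0x188 (blk 49, set 1) → VC-HIT  vc=[25, 17]

VC = [25, 17]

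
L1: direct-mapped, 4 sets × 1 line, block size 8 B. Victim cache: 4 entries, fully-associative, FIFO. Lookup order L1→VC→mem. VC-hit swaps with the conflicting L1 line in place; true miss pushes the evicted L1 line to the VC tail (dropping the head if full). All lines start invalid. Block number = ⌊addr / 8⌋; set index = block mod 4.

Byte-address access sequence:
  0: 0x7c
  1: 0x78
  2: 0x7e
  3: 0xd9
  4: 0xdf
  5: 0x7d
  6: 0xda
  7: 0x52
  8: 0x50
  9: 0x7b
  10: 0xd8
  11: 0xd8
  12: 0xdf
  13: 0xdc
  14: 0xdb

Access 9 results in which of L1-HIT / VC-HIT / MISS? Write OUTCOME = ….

OUTCOME = VC-HIT

#0 0x7c→b15/s3 MISS; vc=[]
#1 0x78→b15/s3 L1-HIT; vc=[]
#2 0x7e→b15/s3 L1-HIT; vc=[]
#3 0xd9→b27/s3 MISS; vc=[15]
#4 0xdf→b27/s3 L1-HIT; vc=[15]
#5 0x7d→b15/s3 VC-HIT; vc=[27]
#6 0xda→b27/s3 VC-HIT; vc=[15]
#7 0x52→b10/s2 MISS; vc=[15]
#8 0x50→b10/s2 L1-HIT; vc=[15]
#9 0x7b→b15/s3 VC-HIT; vc=[27]
#10 0xd8→b27/s3 VC-HIT; vc=[15]
#11 0xd8→b27/s3 L1-HIT; vc=[15]
#12 0xdf→b27/s3 L1-HIT; vc=[15]
#13 0xdc→b27/s3 L1-HIT; vc=[15]
#14 0xdb→b27/s3 L1-HIT; vc=[15]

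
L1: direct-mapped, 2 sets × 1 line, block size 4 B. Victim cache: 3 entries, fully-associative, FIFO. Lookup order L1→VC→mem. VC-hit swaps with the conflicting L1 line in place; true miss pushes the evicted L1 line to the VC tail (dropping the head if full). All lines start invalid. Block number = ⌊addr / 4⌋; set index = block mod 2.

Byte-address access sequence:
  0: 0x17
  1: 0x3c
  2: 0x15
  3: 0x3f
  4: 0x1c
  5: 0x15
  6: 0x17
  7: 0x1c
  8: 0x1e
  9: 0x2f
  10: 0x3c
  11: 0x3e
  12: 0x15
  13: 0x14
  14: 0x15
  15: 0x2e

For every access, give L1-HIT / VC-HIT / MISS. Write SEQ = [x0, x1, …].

0: 0x17 (blk 5, set 1) → MISS  vc=[]
1: 0x3c (blk 15, set 1) → MISS  vc=[5]
2: 0x15 (blk 5, set 1) → VC-HIT  vc=[15]
3: 0x3f (blk 15, set 1) → VC-HIT  vc=[5]
4: 0x1c (blk 7, set 1) → MISS  vc=[5, 15]
5: 0x15 (blk 5, set 1) → VC-HIT  vc=[7, 15]
6: 0x17 (blk 5, set 1) → L1-HIT  vc=[7, 15]
7: 0x1c (blk 7, set 1) → VC-HIT  vc=[5, 15]
8: 0x1e (blk 7, set 1) → L1-HIT  vc=[5, 15]
9: 0x2f (blk 11, set 1) → MISS  vc=[5, 15, 7]
10: 0x3c (blk 15, set 1) → VC-HIT  vc=[5, 11, 7]
11: 0x3e (blk 15, set 1) → L1-HIT  vc=[5, 11, 7]
12: 0x15 (blk 5, set 1) → VC-HIT  vc=[15, 11, 7]
13: 0x14 (blk 5, set 1) → L1-HIT  vc=[15, 11, 7]
14: 0x15 (blk 5, set 1) → L1-HIT  vc=[15, 11, 7]
15: 0x2e (blk 11, set 1) → VC-HIT  vc=[15, 5, 7]

SEQ = [MISS, MISS, VC-HIT, VC-HIT, MISS, VC-HIT, L1-HIT, VC-HIT, L1-HIT, MISS, VC-HIT, L1-HIT, VC-HIT, L1-HIT, L1-HIT, VC-HIT]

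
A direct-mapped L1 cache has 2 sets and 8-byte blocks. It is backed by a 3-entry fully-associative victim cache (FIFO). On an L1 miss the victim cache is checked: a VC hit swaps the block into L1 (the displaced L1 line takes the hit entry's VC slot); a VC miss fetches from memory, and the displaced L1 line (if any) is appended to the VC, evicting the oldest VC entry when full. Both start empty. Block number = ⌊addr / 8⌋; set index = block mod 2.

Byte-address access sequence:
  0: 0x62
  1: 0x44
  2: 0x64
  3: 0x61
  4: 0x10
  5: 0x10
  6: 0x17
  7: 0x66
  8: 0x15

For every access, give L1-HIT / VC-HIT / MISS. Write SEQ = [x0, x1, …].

#0 0x62→b12/s0 MISS; vc=[]
#1 0x44→b8/s0 MISS; vc=[12]
#2 0x64→b12/s0 VC-HIT; vc=[8]
#3 0x61→b12/s0 L1-HIT; vc=[8]
#4 0x10→b2/s0 MISS; vc=[8,12]
#5 0x10→b2/s0 L1-HIT; vc=[8,12]
#6 0x17→b2/s0 L1-HIT; vc=[8,12]
#7 0x66→b12/s0 VC-HIT; vc=[8,2]
#8 0x15→b2/s0 VC-HIT; vc=[8,12]

SEQ = [MISS, MISS, VC-HIT, L1-HIT, MISS, L1-HIT, L1-HIT, VC-HIT, VC-HIT]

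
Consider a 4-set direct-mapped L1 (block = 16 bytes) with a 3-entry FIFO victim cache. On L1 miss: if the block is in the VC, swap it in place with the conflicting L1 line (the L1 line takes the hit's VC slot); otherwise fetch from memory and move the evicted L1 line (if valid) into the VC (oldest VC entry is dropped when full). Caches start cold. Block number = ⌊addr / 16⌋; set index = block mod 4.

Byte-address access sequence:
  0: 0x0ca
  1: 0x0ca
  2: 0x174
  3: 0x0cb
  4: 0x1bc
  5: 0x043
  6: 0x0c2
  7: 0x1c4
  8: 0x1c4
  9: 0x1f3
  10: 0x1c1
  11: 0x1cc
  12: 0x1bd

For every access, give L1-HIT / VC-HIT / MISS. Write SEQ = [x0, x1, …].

  [0] addr=0xca blk=12 s=0: MISS | VC []
  [1] addr=0xca blk=12 s=0: L1-HIT | VC []
  [2] addr=0x174 blk=23 s=3: MISS | VC []
  [3] addr=0xcb blk=12 s=0: L1-HIT | VC []
  [4] addr=0x1bc blk=27 s=3: MISS | VC [23]
  [5] addr=0x43 blk=4 s=0: MISS | VC [23, 12]
  [6] addr=0xc2 blk=12 s=0: VC-HIT | VC [23, 4]
  [7] addr=0x1c4 blk=28 s=0: MISS | VC [23, 4, 12]
  [8] addr=0x1c4 blk=28 s=0: L1-HIT | VC [23, 4, 12]
  [9] addr=0x1f3 blk=31 s=3: MISS | VC [4, 12, 27]
  [10] addr=0x1c1 blk=28 s=0: L1-HIT | VC [4, 12, 27]
  [11] addr=0x1cc blk=28 s=0: L1-HIT | VC [4, 12, 27]
  [12] addr=0x1bd blk=27 s=3: VC-HIT | VC [4, 12, 31]

SEQ = [MISS, L1-HIT, MISS, L1-HIT, MISS, MISS, VC-HIT, MISS, L1-HIT, MISS, L1-HIT, L1-HIT, VC-HIT]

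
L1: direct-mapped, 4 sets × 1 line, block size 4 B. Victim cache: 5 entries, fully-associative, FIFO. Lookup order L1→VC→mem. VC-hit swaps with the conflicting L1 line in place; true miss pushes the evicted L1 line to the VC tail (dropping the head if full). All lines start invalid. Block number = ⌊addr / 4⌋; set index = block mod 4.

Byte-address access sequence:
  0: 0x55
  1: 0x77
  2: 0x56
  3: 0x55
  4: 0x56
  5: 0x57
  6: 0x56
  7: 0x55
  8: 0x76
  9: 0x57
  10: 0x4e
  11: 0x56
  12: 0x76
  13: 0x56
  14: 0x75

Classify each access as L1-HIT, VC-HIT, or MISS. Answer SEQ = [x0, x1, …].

0: 0x55 (blk 21, set 1) → MISS  vc=[]
1: 0x77 (blk 29, set 1) → MISS  vc=[21]
2: 0x56 (blk 21, set 1) → VC-HIT  vc=[29]
3: 0x55 (blk 21, set 1) → L1-HIT  vc=[29]
4: 0x56 (blk 21, set 1) → L1-HIT  vc=[29]
5: 0x57 (blk 21, set 1) → L1-HIT  vc=[29]
6: 0x56 (blk 21, set 1) → L1-HIT  vc=[29]
7: 0x55 (blk 21, set 1) → L1-HIT  vc=[29]
8: 0x76 (blk 29, set 1) → VC-HIT  vc=[21]
9: 0x57 (blk 21, set 1) → VC-HIT  vc=[29]
10: 0x4e (blk 19, set 3) → MISS  vc=[29]
11: 0x56 (blk 21, set 1) → L1-HIT  vc=[29]
12: 0x76 (blk 29, set 1) → VC-HIT  vc=[21]
13: 0x56 (blk 21, set 1) → VC-HIT  vc=[29]
14: 0x75 (blk 29, set 1) → VC-HIT  vc=[21]

SEQ = [MISS, MISS, VC-HIT, L1-HIT, L1-HIT, L1-HIT, L1-HIT, L1-HIT, VC-HIT, VC-HIT, MISS, L1-HIT, VC-HIT, VC-HIT, VC-HIT]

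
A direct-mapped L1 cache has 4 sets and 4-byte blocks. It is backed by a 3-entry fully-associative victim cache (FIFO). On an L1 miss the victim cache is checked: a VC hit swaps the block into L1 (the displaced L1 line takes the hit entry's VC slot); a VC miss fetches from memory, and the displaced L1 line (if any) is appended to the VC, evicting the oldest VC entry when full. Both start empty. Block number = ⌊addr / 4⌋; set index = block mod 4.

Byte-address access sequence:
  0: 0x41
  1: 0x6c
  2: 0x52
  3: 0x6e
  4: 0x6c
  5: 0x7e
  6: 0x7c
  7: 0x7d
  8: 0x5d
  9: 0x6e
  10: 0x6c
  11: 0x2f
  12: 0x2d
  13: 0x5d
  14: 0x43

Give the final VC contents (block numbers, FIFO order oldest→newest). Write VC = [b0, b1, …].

VC = [31, 27, 20]

  [0] addr=0x41 blk=16 s=0: MISS | VC []
  [1] addr=0x6c blk=27 s=3: MISS | VC []
  [2] addr=0x52 blk=20 s=0: MISS | VC [16]
  [3] addr=0x6e blk=27 s=3: L1-HIT | VC [16]
  [4] addr=0x6c blk=27 s=3: L1-HIT | VC [16]
  [5] addr=0x7e blk=31 s=3: MISS | VC [16, 27]
  [6] addr=0x7c blk=31 s=3: L1-HIT | VC [16, 27]
  [7] addr=0x7d blk=31 s=3: L1-HIT | VC [16, 27]
  [8] addr=0x5d blk=23 s=3: MISS | VC [16, 27, 31]
  [9] addr=0x6e blk=27 s=3: VC-HIT | VC [16, 23, 31]
  [10] addr=0x6c blk=27 s=3: L1-HIT | VC [16, 23, 31]
  [11] addr=0x2f blk=11 s=3: MISS | VC [23, 31, 27]
  [12] addr=0x2d blk=11 s=3: L1-HIT | VC [23, 31, 27]
  [13] addr=0x5d blk=23 s=3: VC-HIT | VC [11, 31, 27]
  [14] addr=0x43 blk=16 s=0: MISS | VC [31, 27, 20]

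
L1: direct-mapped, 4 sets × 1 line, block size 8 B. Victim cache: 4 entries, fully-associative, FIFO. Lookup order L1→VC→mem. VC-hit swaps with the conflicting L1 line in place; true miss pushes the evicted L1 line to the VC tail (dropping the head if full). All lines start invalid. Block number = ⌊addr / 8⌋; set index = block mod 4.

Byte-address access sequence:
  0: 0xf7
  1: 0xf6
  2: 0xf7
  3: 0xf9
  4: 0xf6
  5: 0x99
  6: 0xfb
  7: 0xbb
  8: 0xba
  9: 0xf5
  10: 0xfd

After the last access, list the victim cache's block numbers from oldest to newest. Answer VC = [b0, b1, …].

VC = [19, 23]

#0 0xf7→b30/s2 MISS; vc=[]
#1 0xf6→b30/s2 L1-HIT; vc=[]
#2 0xf7→b30/s2 L1-HIT; vc=[]
#3 0xf9→b31/s3 MISS; vc=[]
#4 0xf6→b30/s2 L1-HIT; vc=[]
#5 0x99→b19/s3 MISS; vc=[31]
#6 0xfb→b31/s3 VC-HIT; vc=[19]
#7 0xbb→b23/s3 MISS; vc=[19,31]
#8 0xba→b23/s3 L1-HIT; vc=[19,31]
#9 0xf5→b30/s2 L1-HIT; vc=[19,31]
#10 0xfd→b31/s3 VC-HIT; vc=[19,23]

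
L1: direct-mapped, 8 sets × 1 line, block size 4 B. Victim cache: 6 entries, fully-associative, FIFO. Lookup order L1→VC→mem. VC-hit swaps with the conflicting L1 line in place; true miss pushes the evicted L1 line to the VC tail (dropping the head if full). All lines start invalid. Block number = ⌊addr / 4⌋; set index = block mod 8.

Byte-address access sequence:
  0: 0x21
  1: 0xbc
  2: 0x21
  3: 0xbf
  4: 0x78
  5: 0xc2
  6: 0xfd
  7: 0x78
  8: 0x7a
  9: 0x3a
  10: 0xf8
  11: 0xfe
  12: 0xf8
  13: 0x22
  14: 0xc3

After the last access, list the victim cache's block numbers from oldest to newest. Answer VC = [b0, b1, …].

VC = [8, 47, 30, 14]

#0 0x21→b8/s0 MISS; vc=[]
#1 0xbc→b47/s7 MISS; vc=[]
#2 0x21→b8/s0 L1-HIT; vc=[]
#3 0xbf→b47/s7 L1-HIT; vc=[]
#4 0x78→b30/s6 MISS; vc=[]
#5 0xc2→b48/s0 MISS; vc=[8]
#6 0xfd→b63/s7 MISS; vc=[8,47]
#7 0x78→b30/s6 L1-HIT; vc=[8,47]
#8 0x7a→b30/s6 L1-HIT; vc=[8,47]
#9 0x3a→b14/s6 MISS; vc=[8,47,30]
#10 0xf8→b62/s6 MISS; vc=[8,47,30,14]
#11 0xfe→b63/s7 L1-HIT; vc=[8,47,30,14]
#12 0xf8→b62/s6 L1-HIT; vc=[8,47,30,14]
#13 0x22→b8/s0 VC-HIT; vc=[48,47,30,14]
#14 0xc3→b48/s0 VC-HIT; vc=[8,47,30,14]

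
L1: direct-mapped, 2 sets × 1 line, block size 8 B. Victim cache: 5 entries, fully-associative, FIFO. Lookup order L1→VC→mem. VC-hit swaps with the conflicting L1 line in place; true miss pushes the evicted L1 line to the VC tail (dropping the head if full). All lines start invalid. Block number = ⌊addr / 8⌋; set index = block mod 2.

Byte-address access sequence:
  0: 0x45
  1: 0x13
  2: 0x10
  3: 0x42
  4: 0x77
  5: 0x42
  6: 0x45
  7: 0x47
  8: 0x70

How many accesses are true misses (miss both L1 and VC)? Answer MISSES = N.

MISSES = 3

  [0] addr=0x45 blk=8 s=0: MISS | VC []
  [1] addr=0x13 blk=2 s=0: MISS | VC [8]
  [2] addr=0x10 blk=2 s=0: L1-HIT | VC [8]
  [3] addr=0x42 blk=8 s=0: VC-HIT | VC [2]
  [4] addr=0x77 blk=14 s=0: MISS | VC [2, 8]
  [5] addr=0x42 blk=8 s=0: VC-HIT | VC [2, 14]
  [6] addr=0x45 blk=8 s=0: L1-HIT | VC [2, 14]
  [7] addr=0x47 blk=8 s=0: L1-HIT | VC [2, 14]
  [8] addr=0x70 blk=14 s=0: VC-HIT | VC [2, 8]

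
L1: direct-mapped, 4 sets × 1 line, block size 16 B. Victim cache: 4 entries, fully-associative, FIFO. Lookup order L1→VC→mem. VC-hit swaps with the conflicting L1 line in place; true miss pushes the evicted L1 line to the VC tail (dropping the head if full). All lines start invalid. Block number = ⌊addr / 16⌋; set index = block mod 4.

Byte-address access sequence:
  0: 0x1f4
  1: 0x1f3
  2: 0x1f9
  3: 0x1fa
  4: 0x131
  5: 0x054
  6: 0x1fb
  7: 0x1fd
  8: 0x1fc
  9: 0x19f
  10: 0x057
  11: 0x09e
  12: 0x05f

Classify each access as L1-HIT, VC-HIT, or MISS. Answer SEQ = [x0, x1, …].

SEQ = [MISS, L1-HIT, L1-HIT, L1-HIT, MISS, MISS, VC-HIT, L1-HIT, L1-HIT, MISS, VC-HIT, MISS, VC-HIT]

0: 0x1f4 (blk 31, set 3) → MISS  vc=[]
1: 0x1f3 (blk 31, set 3) → L1-HIT  vc=[]
2: 0x1f9 (blk 31, set 3) → L1-HIT  vc=[]
3: 0x1fa (blk 31, set 3) → L1-HIT  vc=[]
4: 0x131 (blk 19, set 3) → MISS  vc=[31]
5: 0x54 (blk 5, set 1) → MISS  vc=[31]
6: 0x1fb (blk 31, set 3) → VC-HIT  vc=[19]
7: 0x1fd (blk 31, set 3) → L1-HIT  vc=[19]
8: 0x1fc (blk 31, set 3) → L1-HIT  vc=[19]
9: 0x19f (blk 25, set 1) → MISS  vc=[19, 5]
10: 0x57 (blk 5, set 1) → VC-HIT  vc=[19, 25]
11: 0x9e (blk 9, set 1) → MISS  vc=[19, 25, 5]
12: 0x5f (blk 5, set 1) → VC-HIT  vc=[19, 25, 9]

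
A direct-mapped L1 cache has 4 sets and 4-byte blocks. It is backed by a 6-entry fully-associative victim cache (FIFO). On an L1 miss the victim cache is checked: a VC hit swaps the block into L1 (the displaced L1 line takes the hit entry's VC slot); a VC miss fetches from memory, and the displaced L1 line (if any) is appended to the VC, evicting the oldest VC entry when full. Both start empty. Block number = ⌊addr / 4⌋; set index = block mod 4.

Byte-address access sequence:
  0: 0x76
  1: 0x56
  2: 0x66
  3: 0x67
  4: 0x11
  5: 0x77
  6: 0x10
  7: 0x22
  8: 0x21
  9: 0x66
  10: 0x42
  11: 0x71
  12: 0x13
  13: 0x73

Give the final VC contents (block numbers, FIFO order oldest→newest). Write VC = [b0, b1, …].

VC = [29, 21, 4, 8, 16]

  [0] addr=0x76 blk=29 s=1: MISS | VC []
  [1] addr=0x56 blk=21 s=1: MISS | VC [29]
  [2] addr=0x66 blk=25 s=1: MISS | VC [29, 21]
  [3] addr=0x67 blk=25 s=1: L1-HIT | VC [29, 21]
  [4] addr=0x11 blk=4 s=0: MISS | VC [29, 21]
  [5] addr=0x77 blk=29 s=1: VC-HIT | VC [25, 21]
  [6] addr=0x10 blk=4 s=0: L1-HIT | VC [25, 21]
  [7] addr=0x22 blk=8 s=0: MISS | VC [25, 21, 4]
  [8] addr=0x21 blk=8 s=0: L1-HIT | VC [25, 21, 4]
  [9] addr=0x66 blk=25 s=1: VC-HIT | VC [29, 21, 4]
  [10] addr=0x42 blk=16 s=0: MISS | VC [29, 21, 4, 8]
  [11] addr=0x71 blk=28 s=0: MISS | VC [29, 21, 4, 8, 16]
  [12] addr=0x13 blk=4 s=0: VC-HIT | VC [29, 21, 28, 8, 16]
  [13] addr=0x73 blk=28 s=0: VC-HIT | VC [29, 21, 4, 8, 16]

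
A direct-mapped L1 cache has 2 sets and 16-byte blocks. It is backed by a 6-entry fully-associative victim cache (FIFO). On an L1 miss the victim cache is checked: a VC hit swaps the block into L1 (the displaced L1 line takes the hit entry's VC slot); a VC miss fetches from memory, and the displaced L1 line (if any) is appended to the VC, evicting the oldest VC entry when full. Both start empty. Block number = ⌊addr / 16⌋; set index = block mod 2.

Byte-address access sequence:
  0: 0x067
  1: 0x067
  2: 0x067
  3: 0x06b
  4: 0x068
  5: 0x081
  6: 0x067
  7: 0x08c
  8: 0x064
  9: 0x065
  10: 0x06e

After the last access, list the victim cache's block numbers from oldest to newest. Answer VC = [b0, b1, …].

#0 0x67→b6/s0 MISS; vc=[]
#1 0x67→b6/s0 L1-HIT; vc=[]
#2 0x67→b6/s0 L1-HIT; vc=[]
#3 0x6b→b6/s0 L1-HIT; vc=[]
#4 0x68→b6/s0 L1-HIT; vc=[]
#5 0x81→b8/s0 MISS; vc=[6]
#6 0x67→b6/s0 VC-HIT; vc=[8]
#7 0x8c→b8/s0 VC-HIT; vc=[6]
#8 0x64→b6/s0 VC-HIT; vc=[8]
#9 0x65→b6/s0 L1-HIT; vc=[8]
#10 0x6e→b6/s0 L1-HIT; vc=[8]

VC = [8]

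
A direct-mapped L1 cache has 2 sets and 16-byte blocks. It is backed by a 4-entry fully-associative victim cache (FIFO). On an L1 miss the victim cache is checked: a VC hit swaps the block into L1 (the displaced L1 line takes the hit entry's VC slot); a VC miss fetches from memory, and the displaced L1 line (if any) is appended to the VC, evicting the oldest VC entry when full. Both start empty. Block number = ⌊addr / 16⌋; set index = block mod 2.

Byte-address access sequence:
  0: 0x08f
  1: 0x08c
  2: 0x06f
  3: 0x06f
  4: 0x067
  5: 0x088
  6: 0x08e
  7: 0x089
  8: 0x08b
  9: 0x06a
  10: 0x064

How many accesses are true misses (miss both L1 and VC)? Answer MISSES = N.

0: 0x8f (blk 8, set 0) → MISS  vc=[]
1: 0x8c (blk 8, set 0) → L1-HIT  vc=[]
2: 0x6f (blk 6, set 0) → MISS  vc=[8]
3: 0x6f (blk 6, set 0) → L1-HIT  vc=[8]
4: 0x67 (blk 6, set 0) → L1-HIT  vc=[8]
5: 0x88 (blk 8, set 0) → VC-HIT  vc=[6]
6: 0x8e (blk 8, set 0) → L1-HIT  vc=[6]
7: 0x89 (blk 8, set 0) → L1-HIT  vc=[6]
8: 0x8b (blk 8, set 0) → L1-HIT  vc=[6]
9: 0x6a (blk 6, set 0) → VC-HIT  vc=[8]
10: 0x64 (blk 6, set 0) → L1-HIT  vc=[8]

MISSES = 2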